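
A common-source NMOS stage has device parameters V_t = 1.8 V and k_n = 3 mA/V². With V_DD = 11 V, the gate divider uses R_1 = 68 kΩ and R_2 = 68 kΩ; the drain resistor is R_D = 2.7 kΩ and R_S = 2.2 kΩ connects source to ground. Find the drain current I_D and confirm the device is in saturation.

V_G = V_DD·R_2/(R_1+R_2) = 11×68/136 = 5.5 V.
Assume saturation: I_D = (k_n/2)(V_GS − V_t)² with V_GS = V_G − I_D·R_S = 5.5 − 2.2·I_D.
Substituting gives 7.26·I_D² − 25.4·I_D + 20.5 = 0, with roots I_D = 1.26 or 2.24 mA.
The root I_D = 2.24 mA gives V_GS = 0.579 V ≤ V_t, so take I_D = 1.26 mA.
Then V_GS = 2.72 V and V_DS = V_DD − I_D(R_D+R_S) = 11 − 1.26×4.9 = 4.8 V.
Saturation requires V_DS ≥ V_GS − V_t = 0.918 V; 4.8 ≥ 0.918 ✓.

I_D ≈ 1.3 mA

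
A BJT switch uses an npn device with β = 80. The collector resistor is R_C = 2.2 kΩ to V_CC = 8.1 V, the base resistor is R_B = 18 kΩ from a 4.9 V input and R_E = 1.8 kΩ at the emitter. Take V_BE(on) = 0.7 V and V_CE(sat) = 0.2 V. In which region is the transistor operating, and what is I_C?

saturation; I_C ≈ 2 mA

Assume active: I_B = (4.9 − 0.7)/(18 + 81×1.8) = 0.0256 mA, I_C = β·I_B = 2.05 mA.
Then V_CE = 8.1 − 2.05×2.2 − 2.08×1.8 = -0.151 V < 0.2 V — the active assumption fails.
Re-solve with V_CE = 0.2 V. KCL at the emitter: V_E/R_E = (V_BB−0.7−V_E)/R_B + (V_CC−0.2−V_E)/R_C, giving V_E = 3.59 V.
I_C = (V_CC − 0.2 − V_E)/R_C = (7.9 − 3.59)/2.2 = 1.96 mA.
Check: I_B = (4.2 − 3.59)/18 = 0.034 mA, and β·I_B = 2.72 mA > I_C, confirming saturation.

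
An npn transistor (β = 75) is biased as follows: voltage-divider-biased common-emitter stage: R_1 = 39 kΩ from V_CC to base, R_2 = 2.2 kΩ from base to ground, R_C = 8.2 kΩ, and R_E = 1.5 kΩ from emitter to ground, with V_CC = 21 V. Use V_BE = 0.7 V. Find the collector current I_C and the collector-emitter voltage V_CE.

Thevenize the base divider: V_Th = V_CC·R_2/(R_1+R_2) = 21×2.2/41.2 = 1.12 V, R_Th = R_1‖R_2 = 2.08 kΩ.
Base-emitter loop: V_Th = I_B·R_Th + V_BE + (β+1)I_B·R_E, so I_B = (1.12 − 0.7) / (2.08 + 76×1.5) = 0.00363 mA.
I_C = β·I_B = 75×0.00363 = 0.272 mA, and I_E = (β+1)I_B = 0.276 mA.
V_CE = V_CC − I_C·R_C − I_E·R_E = 21 − 0.272×8.2 − 0.276×1.5 = 18.4 V.
V_CE = 18.4 V > 0.2 V confirms active-region operation.

I_C ≈ 0.27 mA, V_CE ≈ 18 V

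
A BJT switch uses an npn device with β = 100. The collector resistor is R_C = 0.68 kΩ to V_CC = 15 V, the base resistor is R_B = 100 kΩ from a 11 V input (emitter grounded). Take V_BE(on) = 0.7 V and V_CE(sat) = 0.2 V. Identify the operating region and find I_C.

active; I_C ≈ 10 mA

Assume active. Base-emitter loop: I_B = (V_BB − V_BE)/R_B = (11 − 0.7)/100 = 0.103 mA.
I_C = β·I_B = 100×0.103 = 10.3 mA.
V_CE = V_CC − I_C·R_C = 15 − 10.3×0.68 = 8 V > V_CE(sat), so the active-region assumption holds.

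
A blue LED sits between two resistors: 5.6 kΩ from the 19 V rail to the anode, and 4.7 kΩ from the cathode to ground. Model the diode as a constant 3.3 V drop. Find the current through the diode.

I ≈ 1.5 mA

The two resistors are in series with the diode, so KVL gives 19 = I·5.6 + 3.3 + I·4.7.
I = (19 − 3.3) / (5.6 + 4.7) kΩ = 15.7 / 10.3 = 1.52 mA.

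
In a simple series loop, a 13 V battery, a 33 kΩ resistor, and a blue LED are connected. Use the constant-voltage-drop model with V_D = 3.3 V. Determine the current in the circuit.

I ≈ 0.29 mA

KVL around the loop: 13 = V_D + I·R = 3.3 + I × 33 kΩ.
So I = (13 − 3.3) / 33 kΩ = 9.7 / 33 = 0.294 mA.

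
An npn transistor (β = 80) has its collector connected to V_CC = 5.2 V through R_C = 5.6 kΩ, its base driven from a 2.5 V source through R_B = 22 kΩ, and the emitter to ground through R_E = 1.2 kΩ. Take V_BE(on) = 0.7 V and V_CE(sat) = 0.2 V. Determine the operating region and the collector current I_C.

saturation; I_C ≈ 0.73 mA

Assume active: I_B = (2.5 − 0.7)/(22 + 81×1.2) = 0.0151 mA, I_C = β·I_B = 1.21 mA.
Then V_CE = 5.2 − 1.21×5.6 − 1.22×1.2 = -3.03 V < 0.2 V — the active assumption fails.
Re-solve with V_CE = 0.2 V. KCL at the emitter: V_E/R_E = (V_BB−0.7−V_E)/R_B + (V_CC−0.2−V_E)/R_C, giving V_E = 0.922 V.
I_C = (V_CC − 0.2 − V_E)/R_C = (5 − 0.922)/5.6 = 0.728 mA.
Check: I_B = (1.8 − 0.922)/22 = 0.0399 mA, and β·I_B = 3.19 mA > I_C, confirming saturation.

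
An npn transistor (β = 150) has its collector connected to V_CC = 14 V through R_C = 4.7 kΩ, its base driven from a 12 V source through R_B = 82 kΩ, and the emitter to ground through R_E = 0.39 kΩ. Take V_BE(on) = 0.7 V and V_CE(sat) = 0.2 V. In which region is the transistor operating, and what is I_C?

saturation; I_C ≈ 2.7 mA

Assume active: I_B = (12 − 0.7)/(82 + 151×0.39) = 0.0802 mA, I_C = β·I_B = 12 mA.
Then V_CE = 14 − 12×4.7 − 12.1×0.39 = -47.3 V < 0.2 V — the active assumption fails.
Re-solve with V_CE = 0.2 V. KCL at the emitter: V_E/R_E = (V_BB−0.7−V_E)/R_B + (V_CC−0.2−V_E)/R_C, giving V_E = 1.1 V.
I_C = (V_CC − 0.2 − V_E)/R_C = (13.8 − 1.1)/4.7 = 2.7 mA.
Check: I_B = (11.3 − 1.1)/82 = 0.124 mA, and β·I_B = 18.7 mA > I_C, confirming saturation.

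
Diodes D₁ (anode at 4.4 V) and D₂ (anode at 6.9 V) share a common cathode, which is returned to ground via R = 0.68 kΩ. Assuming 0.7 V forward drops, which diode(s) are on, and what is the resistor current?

Assume both conduct. Then node N would need to be at both 4.4−0.7 = 3.7 V and 6.9−0.7 = 6.2 V, which is impossible.
Assume only D₂ conducts: V_N = 6.9 − 0.7 = 6.2 V, so I_R = 6.2/0.68 = 9.12 mA.
Check D₁: its anode-to-cathode voltage is 4.4 − 6.2 = -1.8 V < 0.7 V, so it is off. The assumption is consistent.

Only D₂ conducts; I_R ≈ 9.1 mA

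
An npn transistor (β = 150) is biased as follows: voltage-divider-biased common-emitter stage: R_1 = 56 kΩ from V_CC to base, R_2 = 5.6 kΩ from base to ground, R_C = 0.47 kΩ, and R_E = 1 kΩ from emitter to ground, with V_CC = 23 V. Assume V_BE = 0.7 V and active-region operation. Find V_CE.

Thevenize the base divider: V_Th = V_CC·R_2/(R_1+R_2) = 23×5.6/61.6 = 2.09 V, R_Th = R_1‖R_2 = 5.09 kΩ.
Base-emitter loop: V_Th = I_B·R_Th + V_BE + (β+1)I_B·R_E, so I_B = (2.09 − 0.7) / (5.09 + 151×1) = 0.00891 mA.
I_C = β·I_B = 150×0.00891 = 1.34 mA, and I_E = (β+1)I_B = 1.35 mA.
V_CE = V_CC − I_C·R_C − I_E·R_E = 23 − 1.34×0.47 − 1.35×1 = 21 V.
V_CE = 21 V > 0.2 V confirms active-region operation.

V_CE ≈ 21 V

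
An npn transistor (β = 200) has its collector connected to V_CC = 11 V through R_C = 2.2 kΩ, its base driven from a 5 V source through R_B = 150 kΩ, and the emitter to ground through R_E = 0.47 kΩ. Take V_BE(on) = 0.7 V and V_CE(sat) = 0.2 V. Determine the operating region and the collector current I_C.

Assume active. Base-emitter loop: I_B = (V_BB − V_BE)/(R_B + (β+1)R_E) = (5 − 0.7)/(150 + 201×0.47) = 0.0176 mA.
I_C = β·I_B = 200×0.0176 = 3.52 mA.
V_CE = V_CC − I_C·R_C − I_E·R_E = 11 − 3.52×2.2 − 3.54×0.47 = 1.6 V > V_CE(sat), so the active-region assumption holds.

active; I_C ≈ 3.5 mA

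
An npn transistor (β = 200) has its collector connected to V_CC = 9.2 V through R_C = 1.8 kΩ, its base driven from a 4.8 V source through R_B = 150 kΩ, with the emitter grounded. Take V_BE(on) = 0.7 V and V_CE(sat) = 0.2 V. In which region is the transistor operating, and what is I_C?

saturation; I_C ≈ 5 mA

Assume active: I_B = (4.8 − 0.7)/150 = 0.0273 mA, giving I_C = β·I_B = 5.47 mA.
But then V_CE = 9.2 − 5.47×1.8 = -0.64 V < V_CE(sat) = 0.2 V — impossible in the active region.
So the transistor is saturated. With V_CE = 0.2 V, I_C = (V_CC − 0.2)/R_C = 9/1.8 = 5 mA.
Check: β·I_B = 5.47 mA > I_C = 5 mA, confirming saturation.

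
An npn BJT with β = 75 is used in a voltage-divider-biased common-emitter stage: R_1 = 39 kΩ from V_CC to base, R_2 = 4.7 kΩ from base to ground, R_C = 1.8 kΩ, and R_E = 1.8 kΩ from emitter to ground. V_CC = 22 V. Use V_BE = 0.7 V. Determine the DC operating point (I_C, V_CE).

Thevenize the base divider: V_Th = V_CC·R_2/(R_1+R_2) = 22×4.7/43.7 = 2.37 V, R_Th = R_1‖R_2 = 4.19 kΩ.
Base-emitter loop: V_Th = I_B·R_Th + V_BE + (β+1)I_B·R_E, so I_B = (2.37 − 0.7) / (4.19 + 76×1.8) = 0.0118 mA.
I_C = β·I_B = 75×0.0118 = 0.886 mA, and I_E = (β+1)I_B = 0.898 mA.
V_CE = V_CC − I_C·R_C − I_E·R_E = 22 − 0.886×1.8 − 0.898×1.8 = 18.8 V.
V_CE = 18.8 V > 0.2 V confirms active-region operation.

I_C ≈ 0.89 mA, V_CE ≈ 19 V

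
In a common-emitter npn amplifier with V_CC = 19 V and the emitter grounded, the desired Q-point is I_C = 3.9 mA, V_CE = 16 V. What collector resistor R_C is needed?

Collector loop: V_CC = I_C·R_C + V_CE.
R_C = (V_CC − V_CE)/I_C = (19 − 16)/3.9 = 0.769 kΩ.

R_C ≈ 0.77 kΩ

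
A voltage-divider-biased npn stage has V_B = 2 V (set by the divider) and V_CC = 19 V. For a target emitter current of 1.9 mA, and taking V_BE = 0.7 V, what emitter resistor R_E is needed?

V_E = V_B − V_BE = 2 − 0.7 = 1.3 V.
R_E = V_E / I_E = 1.3 / 1.9 = 0.684 kΩ.

R_E ≈ 0.68 kΩ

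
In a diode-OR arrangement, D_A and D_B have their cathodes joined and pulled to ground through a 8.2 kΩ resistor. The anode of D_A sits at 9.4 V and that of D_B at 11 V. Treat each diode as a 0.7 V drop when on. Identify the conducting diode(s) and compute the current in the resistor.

Only D_B conducts; I_R ≈ 1.3 mA

Assume both conduct. Then node N would need to be at both 9.4−0.7 = 8.7 V and 11−0.7 = 10.3 V, which is impossible.
Assume only D_B conducts: V_N = 11 − 0.7 = 10.3 V, so I_R = 10.3/8.2 = 1.26 mA.
Check D_A: its anode-to-cathode voltage is 9.4 − 10.3 = -0.9 V < 0.7 V, so it is off. The assumption is consistent.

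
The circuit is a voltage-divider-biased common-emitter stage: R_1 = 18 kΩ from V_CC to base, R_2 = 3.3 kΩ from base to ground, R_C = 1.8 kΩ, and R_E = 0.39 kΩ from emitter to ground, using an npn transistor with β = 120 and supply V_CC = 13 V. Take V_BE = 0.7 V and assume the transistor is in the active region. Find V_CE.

V_CE ≈ 6.1 V

Thevenize the base divider: V_Th = V_CC·R_2/(R_1+R_2) = 13×3.3/21.3 = 2.01 V, R_Th = R_1‖R_2 = 2.79 kΩ.
Base-emitter loop: V_Th = I_B·R_Th + V_BE + (β+1)I_B·R_E, so I_B = (2.01 − 0.7) / (2.79 + 121×0.39) = 0.0263 mA.
I_C = β·I_B = 120×0.0263 = 3.16 mA, and I_E = (β+1)I_B = 3.18 mA.
V_CE = V_CC − I_C·R_C − I_E·R_E = 13 − 3.16×1.8 − 3.18×0.39 = 6.08 V.
V_CE = 6.08 V > 0.2 V confirms active-region operation.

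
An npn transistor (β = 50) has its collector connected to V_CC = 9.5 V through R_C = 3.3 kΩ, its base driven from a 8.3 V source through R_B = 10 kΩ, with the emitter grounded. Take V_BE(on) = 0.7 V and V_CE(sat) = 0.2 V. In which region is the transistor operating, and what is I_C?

Assume active: I_B = (8.3 − 0.7)/10 = 0.76 mA, giving I_C = β·I_B = 38 mA.
But then V_CE = 9.5 − 38×3.3 = -116 V < V_CE(sat) = 0.2 V — impossible in the active region.
So the transistor is saturated. With V_CE = 0.2 V, I_C = (V_CC − 0.2)/R_C = 9.3/3.3 = 2.82 mA.
Check: β·I_B = 38 mA > I_C = 2.82 mA, confirming saturation.

saturation; I_C ≈ 2.8 mA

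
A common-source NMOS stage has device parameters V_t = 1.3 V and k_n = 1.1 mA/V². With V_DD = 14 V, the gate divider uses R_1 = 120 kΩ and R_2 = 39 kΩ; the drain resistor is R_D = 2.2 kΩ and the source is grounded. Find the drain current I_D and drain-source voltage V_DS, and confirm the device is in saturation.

V_G = V_DD·R_2/(R_1+R_2) = 14×39/159 = 3.43 V. With the source grounded, V_GS = V_G = 3.43 V.
Assume saturation: I_D = (k_n/2)(V_GS − V_t)² = (1.1/2)×(3.43 − 1.3)² = 0.55×2.13² = 2.5 mA.
V_DS = V_DD − I_D·R_D = 14 − 2.5×2.2 = 8.49 V.
Saturation requires V_DS ≥ V_GS − V_t = 2.13 V; 8.49 ≥ 2.13 ✓.

I_D ≈ 2.5 mA, V_DS ≈ 8.5 V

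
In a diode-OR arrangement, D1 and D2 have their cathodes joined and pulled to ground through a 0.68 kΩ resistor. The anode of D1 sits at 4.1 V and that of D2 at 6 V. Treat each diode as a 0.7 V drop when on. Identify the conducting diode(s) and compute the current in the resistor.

Only D2 conducts; I_R ≈ 7.8 mA

Assume both conduct. Then node N would need to be at both 4.1−0.7 = 3.4 V and 6−0.7 = 5.3 V, which is impossible.
Assume only D2 conducts: V_N = 6 − 0.7 = 5.3 V, so I_R = 5.3/0.68 = 7.79 mA.
Check D1: its anode-to-cathode voltage is 4.1 − 5.3 = -1.2 V < 0.7 V, so it is off. The assumption is consistent.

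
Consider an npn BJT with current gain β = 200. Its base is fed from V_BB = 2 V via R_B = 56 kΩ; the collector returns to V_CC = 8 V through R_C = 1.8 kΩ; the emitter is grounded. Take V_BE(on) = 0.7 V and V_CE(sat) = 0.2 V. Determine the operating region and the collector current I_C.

Assume active: I_B = (2 − 0.7)/56 = 0.0232 mA, giving I_C = β·I_B = 4.64 mA.
But then V_CE = 8 − 4.64×1.8 = -0.357 V < V_CE(sat) = 0.2 V — impossible in the active region.
So the transistor is saturated. With V_CE = 0.2 V, I_C = (V_CC − 0.2)/R_C = 7.8/1.8 = 4.33 mA.
Check: β·I_B = 4.64 mA > I_C = 4.33 mA, confirming saturation.

saturation; I_C ≈ 4.3 mA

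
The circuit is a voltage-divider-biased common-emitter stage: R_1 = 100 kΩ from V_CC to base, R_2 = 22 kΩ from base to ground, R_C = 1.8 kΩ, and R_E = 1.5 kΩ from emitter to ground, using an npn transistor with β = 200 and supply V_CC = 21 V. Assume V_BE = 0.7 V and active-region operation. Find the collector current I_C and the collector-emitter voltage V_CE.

I_C ≈ 1.9 mA, V_CE ≈ 15 V

Thevenize the base divider: V_Th = V_CC·R_2/(R_1+R_2) = 21×22/122 = 3.79 V, R_Th = R_1‖R_2 = 18 kΩ.
Base-emitter loop: V_Th = I_B·R_Th + V_BE + (β+1)I_B·R_E, so I_B = (3.79 − 0.7) / (18 + 201×1.5) = 0.00966 mA.
I_C = β·I_B = 200×0.00966 = 1.93 mA, and I_E = (β+1)I_B = 1.94 mA.
V_CE = V_CC − I_C·R_C − I_E·R_E = 21 − 1.93×1.8 − 1.94×1.5 = 14.6 V.
V_CE = 14.6 V > 0.2 V confirms active-region operation.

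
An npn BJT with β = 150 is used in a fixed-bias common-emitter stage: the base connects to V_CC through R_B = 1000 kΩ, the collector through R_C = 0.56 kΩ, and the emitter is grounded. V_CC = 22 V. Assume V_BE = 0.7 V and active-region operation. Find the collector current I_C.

Base loop: V_CC = I_B·R_B + V_BE, so I_B = (22 − 0.7)/1000 kΩ = 0.0213 mA.
In the active region I_C = β·I_B = 150 × 0.0213 = 3.19 mA.
Collector loop: V_CE = V_CC − I_C·R_C = 22 − 3.19×0.56 = 20.2 V.
Since V_CE = 20.2 V > V_CE(sat) ≈ 0.2 V, the transistor is in the active region as assumed.

I_C ≈ 3.2 mA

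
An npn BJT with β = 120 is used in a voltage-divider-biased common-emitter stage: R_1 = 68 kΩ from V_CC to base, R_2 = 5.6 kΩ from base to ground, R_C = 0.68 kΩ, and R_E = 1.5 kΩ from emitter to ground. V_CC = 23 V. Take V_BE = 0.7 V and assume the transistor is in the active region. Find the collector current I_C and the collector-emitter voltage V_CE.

I_C ≈ 0.67 mA, V_CE ≈ 22 V

Thevenize the base divider: V_Th = V_CC·R_2/(R_1+R_2) = 23×5.6/73.6 = 1.75 V, R_Th = R_1‖R_2 = 5.17 kΩ.
Base-emitter loop: V_Th = I_B·R_Th + V_BE + (β+1)I_B·R_E, so I_B = (1.75 − 0.7) / (5.17 + 121×1.5) = 0.00562 mA.
I_C = β·I_B = 120×0.00562 = 0.675 mA, and I_E = (β+1)I_B = 0.681 mA.
V_CE = V_CC − I_C·R_C − I_E·R_E = 23 − 0.675×0.68 − 0.681×1.5 = 21.5 V.
V_CE = 21.5 V > 0.2 V confirms active-region operation.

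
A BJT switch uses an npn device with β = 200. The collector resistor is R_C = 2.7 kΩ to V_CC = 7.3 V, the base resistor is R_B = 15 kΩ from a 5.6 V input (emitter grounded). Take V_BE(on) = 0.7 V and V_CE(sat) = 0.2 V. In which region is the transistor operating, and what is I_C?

Assume active: I_B = (5.6 − 0.7)/15 = 0.327 mA, giving I_C = β·I_B = 65.3 mA.
But then V_CE = 7.3 − 65.3×2.7 = -169 V < V_CE(sat) = 0.2 V — impossible in the active region.
So the transistor is saturated. With V_CE = 0.2 V, I_C = (V_CC − 0.2)/R_C = 7.1/2.7 = 2.63 mA.
Check: β·I_B = 65.3 mA > I_C = 2.63 mA, confirming saturation.

saturation; I_C ≈ 2.6 mA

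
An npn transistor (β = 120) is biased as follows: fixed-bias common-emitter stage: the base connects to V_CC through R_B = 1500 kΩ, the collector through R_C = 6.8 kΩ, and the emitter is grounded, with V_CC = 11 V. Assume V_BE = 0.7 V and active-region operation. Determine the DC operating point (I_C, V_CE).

I_C ≈ 0.82 mA, V_CE ≈ 5.4 V

Base loop: V_CC = I_B·R_B + V_BE, so I_B = (11 − 0.7)/1500 kΩ = 0.00687 mA.
In the active region I_C = β·I_B = 120 × 0.00687 = 0.824 mA.
Collector loop: V_CE = V_CC − I_C·R_C = 11 − 0.824×6.8 = 5.4 V.
Since V_CE = 5.4 V > V_CE(sat) ≈ 0.2 V, the transistor is in the active region as assumed.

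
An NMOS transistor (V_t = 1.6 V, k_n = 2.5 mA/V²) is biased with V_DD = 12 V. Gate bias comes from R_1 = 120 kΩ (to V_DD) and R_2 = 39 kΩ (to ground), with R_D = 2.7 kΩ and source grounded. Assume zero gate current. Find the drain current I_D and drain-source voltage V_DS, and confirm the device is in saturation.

I_D ≈ 2.3 mA, V_DS ≈ 5.9 V

V_G = V_DD·R_2/(R_1+R_2) = 12×39/159 = 2.94 V. With the source grounded, V_GS = V_G = 2.94 V.
Assume saturation: I_D = (k_n/2)(V_GS − V_t)² = (2.5/2)×(2.94 − 1.6)² = 1.25×1.34² = 2.26 mA.
V_DS = V_DD − I_D·R_D = 12 − 2.26×2.7 = 5.91 V.
Saturation requires V_DS ≥ V_GS − V_t = 1.34 V; 5.91 ≥ 1.34 ✓.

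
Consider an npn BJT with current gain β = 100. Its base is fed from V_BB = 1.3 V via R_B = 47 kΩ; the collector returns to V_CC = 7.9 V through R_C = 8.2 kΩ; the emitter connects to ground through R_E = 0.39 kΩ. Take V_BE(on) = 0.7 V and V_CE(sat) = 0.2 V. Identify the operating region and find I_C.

active; I_C ≈ 0.69 mA

Assume active. Base-emitter loop: I_B = (V_BB − V_BE)/(R_B + (β+1)R_E) = (1.3 − 0.7)/(47 + 101×0.39) = 0.00695 mA.
I_C = β·I_B = 100×0.00695 = 0.695 mA.
V_CE = V_CC − I_C·R_C − I_E·R_E = 7.9 − 0.695×8.2 − 0.701×0.39 = 1.93 V > V_CE(sat), so the active-region assumption holds.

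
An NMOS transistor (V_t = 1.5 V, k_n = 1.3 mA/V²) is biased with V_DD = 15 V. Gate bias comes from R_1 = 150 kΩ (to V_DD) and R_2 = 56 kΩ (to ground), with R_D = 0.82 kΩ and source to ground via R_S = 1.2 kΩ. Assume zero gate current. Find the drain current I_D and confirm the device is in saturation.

I_D ≈ 1.1 mA

V_G = V_DD·R_2/(R_1+R_2) = 15×56/206 = 4.08 V.
Assume saturation: I_D = (k_n/2)(V_GS − V_t)² with V_GS = V_G − I_D·R_S = 4.08 − 1.2·I_D.
Substituting gives 0.936·I_D² − 5.02·I_D + 4.32 = 0, with roots I_D = 1.08 or 4.29 mA.
The root I_D = 4.29 mA gives V_GS = -1.07 V ≤ V_t, so take I_D = 1.08 mA.
Then V_GS = 2.79 V and V_DS = V_DD − I_D(R_D+R_S) = 15 − 1.08×2.02 = 12.8 V.
Saturation requires V_DS ≥ V_GS − V_t = 1.29 V; 12.8 ≥ 1.29 ✓.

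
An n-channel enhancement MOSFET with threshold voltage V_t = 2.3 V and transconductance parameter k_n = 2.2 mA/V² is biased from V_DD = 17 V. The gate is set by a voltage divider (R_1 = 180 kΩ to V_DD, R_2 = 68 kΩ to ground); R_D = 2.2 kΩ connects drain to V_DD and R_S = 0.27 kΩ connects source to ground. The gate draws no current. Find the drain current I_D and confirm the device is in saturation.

V_G = V_DD·R_2/(R_1+R_2) = 17×68/248 = 4.66 V.
Assume saturation: I_D = (k_n/2)(V_GS − V_t)² with V_GS = V_G − I_D·R_S = 4.66 − 0.27·I_D.
Substituting gives 0.0802·I_D² − 2.4·I_D + 6.13 = 0, with roots I_D = 2.82 or 27.1 mA.
The root I_D = 27.1 mA gives V_GS = -2.67 V ≤ V_t, so take I_D = 2.82 mA.
Then V_GS = 3.9 V and V_DS = V_DD − I_D(R_D+R_S) = 17 − 2.82×2.47 = 10 V.
Saturation requires V_DS ≥ V_GS − V_t = 1.6 V; 10 ≥ 1.6 ✓.

I_D ≈ 2.8 mA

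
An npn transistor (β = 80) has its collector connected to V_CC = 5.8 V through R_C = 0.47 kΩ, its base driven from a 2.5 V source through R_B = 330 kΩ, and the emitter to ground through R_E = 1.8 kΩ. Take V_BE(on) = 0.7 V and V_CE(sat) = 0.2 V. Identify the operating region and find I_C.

active; I_C ≈ 0.3 mA

Assume active. Base-emitter loop: I_B = (V_BB − V_BE)/(R_B + (β+1)R_E) = (2.5 − 0.7)/(330 + 81×1.8) = 0.00378 mA.
I_C = β·I_B = 80×0.00378 = 0.303 mA.
V_CE = V_CC − I_C·R_C − I_E·R_E = 5.8 − 0.303×0.47 − 0.306×1.8 = 5.11 V > V_CE(sat), so the active-region assumption holds.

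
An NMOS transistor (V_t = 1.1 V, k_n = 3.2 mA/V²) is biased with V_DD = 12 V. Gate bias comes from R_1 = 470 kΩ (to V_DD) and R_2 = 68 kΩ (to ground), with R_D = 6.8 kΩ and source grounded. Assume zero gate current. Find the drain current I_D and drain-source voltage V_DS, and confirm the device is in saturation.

I_D ≈ 0.28 mA, V_DS ≈ 10 V

V_G = V_DD·R_2/(R_1+R_2) = 12×68/538 = 1.52 V. With the source grounded, V_GS = V_G = 1.52 V.
Assume saturation: I_D = (k_n/2)(V_GS − V_t)² = (3.2/2)×(1.52 − 1.1)² = 1.6×0.417² = 0.278 mA.
V_DS = V_DD − I_D·R_D = 12 − 0.278×6.8 = 10.1 V.
Saturation requires V_DS ≥ V_GS − V_t = 0.417 V; 10.1 ≥ 0.417 ✓.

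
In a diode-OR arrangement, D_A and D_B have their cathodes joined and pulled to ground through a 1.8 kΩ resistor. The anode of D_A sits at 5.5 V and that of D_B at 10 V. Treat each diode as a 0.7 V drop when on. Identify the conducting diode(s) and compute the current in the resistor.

Assume both conduct. Then node N would need to be at both 5.5−0.7 = 4.8 V and 10−0.7 = 9.3 V, which is impossible.
Assume only D_B conducts: V_N = 10 − 0.7 = 9.3 V, so I_R = 9.3/1.8 = 5.17 mA.
Check D_A: its anode-to-cathode voltage is 5.5 − 9.3 = -3.8 V < 0.7 V, so it is off. The assumption is consistent.

Only D_B conducts; I_R ≈ 5.2 mA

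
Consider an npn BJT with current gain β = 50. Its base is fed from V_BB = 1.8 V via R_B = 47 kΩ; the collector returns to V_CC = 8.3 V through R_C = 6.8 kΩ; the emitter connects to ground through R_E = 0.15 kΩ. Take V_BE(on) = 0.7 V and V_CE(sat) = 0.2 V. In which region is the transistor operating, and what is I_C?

active; I_C ≈ 1 mA

Assume active. Base-emitter loop: I_B = (V_BB − V_BE)/(R_B + (β+1)R_E) = (1.8 − 0.7)/(47 + 51×0.15) = 0.0201 mA.
I_C = β·I_B = 50×0.0201 = 1.01 mA.
V_CE = V_CC − I_C·R_C − I_E·R_E = 8.3 − 1.01×6.8 − 1.03×0.15 = 1.3 V > V_CE(sat), so the active-region assumption holds.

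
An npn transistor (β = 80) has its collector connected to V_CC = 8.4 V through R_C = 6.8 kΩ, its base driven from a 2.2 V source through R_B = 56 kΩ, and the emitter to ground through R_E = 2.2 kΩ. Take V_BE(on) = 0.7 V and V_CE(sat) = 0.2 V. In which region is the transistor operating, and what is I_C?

Assume active. Base-emitter loop: I_B = (V_BB − V_BE)/(R_B + (β+1)R_E) = (2.2 − 0.7)/(56 + 81×2.2) = 0.0064 mA.
I_C = β·I_B = 80×0.0064 = 0.512 mA.
V_CE = V_CC − I_C·R_C − I_E·R_E = 8.4 − 0.512×6.8 − 0.519×2.2 = 3.77 V > V_CE(sat), so the active-region assumption holds.

active; I_C ≈ 0.51 mA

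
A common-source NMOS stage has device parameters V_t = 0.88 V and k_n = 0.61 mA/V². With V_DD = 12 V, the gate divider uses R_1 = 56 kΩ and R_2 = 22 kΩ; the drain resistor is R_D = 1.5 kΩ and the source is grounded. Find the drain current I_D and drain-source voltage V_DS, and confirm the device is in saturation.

I_D ≈ 1.9 mA, V_DS ≈ 9.1 V

V_G = V_DD·R_2/(R_1+R_2) = 12×22/78 = 3.38 V. With the source grounded, V_GS = V_G = 3.38 V.
Assume saturation: I_D = (k_n/2)(V_GS − V_t)² = (0.61/2)×(3.38 − 0.88)² = 0.305×2.5² = 1.91 mA.
V_DS = V_DD − I_D·R_D = 12 − 1.91×1.5 = 9.13 V.
Saturation requires V_DS ≥ V_GS − V_t = 2.5 V; 9.13 ≥ 2.5 ✓.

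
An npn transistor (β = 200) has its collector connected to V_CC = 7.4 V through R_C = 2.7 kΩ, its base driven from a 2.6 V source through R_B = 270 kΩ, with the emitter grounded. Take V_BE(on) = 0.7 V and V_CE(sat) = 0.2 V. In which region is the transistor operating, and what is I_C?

Assume active. Base-emitter loop: I_B = (V_BB − V_BE)/R_B = (2.6 − 0.7)/270 = 0.00704 mA.
I_C = β·I_B = 200×0.00704 = 1.41 mA.
V_CE = V_CC − I_C·R_C = 7.4 − 1.41×2.7 = 3.6 V > V_CE(sat), so the active-region assumption holds.

active; I_C ≈ 1.4 mA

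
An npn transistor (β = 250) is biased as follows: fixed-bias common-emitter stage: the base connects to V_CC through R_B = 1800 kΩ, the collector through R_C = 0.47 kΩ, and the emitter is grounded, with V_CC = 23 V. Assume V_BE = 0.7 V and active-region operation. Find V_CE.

Base loop: V_CC = I_B·R_B + V_BE, so I_B = (23 − 0.7)/1800 kΩ = 0.0124 mA.
In the active region I_C = β·I_B = 250 × 0.0124 = 3.1 mA.
Collector loop: V_CE = V_CC − I_C·R_C = 23 − 3.1×0.47 = 21.5 V.
Since V_CE = 21.5 V > V_CE(sat) ≈ 0.2 V, the transistor is in the active region as assumed.

V_CE ≈ 22 V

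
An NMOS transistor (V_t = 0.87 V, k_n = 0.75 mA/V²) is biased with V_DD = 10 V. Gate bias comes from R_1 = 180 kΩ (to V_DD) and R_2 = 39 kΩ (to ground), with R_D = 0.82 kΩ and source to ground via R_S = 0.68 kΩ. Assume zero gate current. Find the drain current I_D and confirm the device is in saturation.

I_D ≈ 0.22 mA

V_G = V_DD·R_2/(R_1+R_2) = 10×39/219 = 1.78 V.
Assume saturation: I_D = (k_n/2)(V_GS − V_t)² with V_GS = V_G − I_D·R_S = 1.78 − 0.68·I_D.
Substituting gives 0.173·I_D² − 1.46·I_D + 0.311 = 0, with roots I_D = 0.218 or 8.23 mA.
The root I_D = 8.23 mA gives V_GS = -3.81 V ≤ V_t, so take I_D = 0.218 mA.
Then V_GS = 1.63 V and V_DS = V_DD − I_D(R_D+R_S) = 10 − 0.218×1.5 = 9.67 V.
Saturation requires V_DS ≥ V_GS − V_t = 0.763 V; 9.67 ≥ 0.763 ✓.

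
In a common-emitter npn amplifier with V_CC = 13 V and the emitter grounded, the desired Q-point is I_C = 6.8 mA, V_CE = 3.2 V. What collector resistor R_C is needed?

R_C ≈ 1.4 kΩ

Collector loop: V_CC = I_C·R_C + V_CE.
R_C = (V_CC − V_CE)/I_C = (13 − 3.2)/6.8 = 1.44 kΩ.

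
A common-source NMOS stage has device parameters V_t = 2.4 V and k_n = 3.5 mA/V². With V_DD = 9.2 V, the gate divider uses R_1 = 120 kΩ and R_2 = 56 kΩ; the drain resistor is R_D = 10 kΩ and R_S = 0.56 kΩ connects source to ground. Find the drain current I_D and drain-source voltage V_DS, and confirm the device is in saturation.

I_D ≈ 0.26 mA, V_DS ≈ 6.5 V

V_G = V_DD·R_2/(R_1+R_2) = 9.2×56/176 = 2.93 V.
Assume saturation: I_D = (k_n/2)(V_GS − V_t)² with V_GS = V_G − I_D·R_S = 2.93 − 0.56·I_D.
Substituting gives 0.549·I_D² − 2.03·I_D + 0.487 = 0, with roots I_D = 0.257 or 3.45 mA.
The root I_D = 3.45 mA gives V_GS = 0.996 V ≤ V_t, so take I_D = 0.257 mA.
Then V_GS = 2.78 V and V_DS = V_DD − I_D(R_D+R_S) = 9.2 − 0.257×10.6 = 6.49 V.
Saturation requires V_DS ≥ V_GS − V_t = 0.383 V; 6.49 ≥ 0.383 ✓.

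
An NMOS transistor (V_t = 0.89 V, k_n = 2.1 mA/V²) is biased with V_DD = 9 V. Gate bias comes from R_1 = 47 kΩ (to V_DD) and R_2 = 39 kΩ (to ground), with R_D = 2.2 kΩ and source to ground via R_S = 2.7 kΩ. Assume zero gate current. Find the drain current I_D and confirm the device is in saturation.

I_D ≈ 0.85 mA

V_G = V_DD·R_2/(R_1+R_2) = 9×39/86 = 4.08 V.
Assume saturation: I_D = (k_n/2)(V_GS − V_t)² with V_GS = V_G − I_D·R_S = 4.08 − 2.7·I_D.
Substituting gives 7.65·I_D² − 19.1·I_D + 10.7 = 0, with roots I_D = 0.849 or 1.65 mA.
The root I_D = 1.65 mA gives V_GS = -0.362 V ≤ V_t, so take I_D = 0.849 mA.
Then V_GS = 1.79 V and V_DS = V_DD − I_D(R_D+R_S) = 9 − 0.849×4.9 = 4.84 V.
Saturation requires V_DS ≥ V_GS − V_t = 0.899 V; 4.84 ≥ 0.899 ✓.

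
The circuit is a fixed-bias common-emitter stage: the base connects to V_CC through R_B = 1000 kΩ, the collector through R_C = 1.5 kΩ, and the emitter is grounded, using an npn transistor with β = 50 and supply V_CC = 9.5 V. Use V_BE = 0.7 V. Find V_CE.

Base loop: V_CC = I_B·R_B + V_BE, so I_B = (9.5 − 0.7)/1000 kΩ = 0.0088 mA.
In the active region I_C = β·I_B = 50 × 0.0088 = 0.44 mA.
Collector loop: V_CE = V_CC − I_C·R_C = 9.5 − 0.44×1.5 = 8.84 V.
Since V_CE = 8.84 V > V_CE(sat) ≈ 0.2 V, the transistor is in the active region as assumed.

V_CE ≈ 8.8 V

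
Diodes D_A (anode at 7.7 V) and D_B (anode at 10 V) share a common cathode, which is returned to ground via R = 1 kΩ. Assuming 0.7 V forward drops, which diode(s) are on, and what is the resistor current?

Assume both conduct. Then node N would need to be at both 7.7−0.7 = 7 V and 10−0.7 = 9.3 V, which is impossible.
Assume only D_B conducts: V_N = 10 − 0.7 = 9.3 V, so I_R = 9.3/1 = 9.3 mA.
Check D_A: its anode-to-cathode voltage is 7.7 − 9.3 = -1.6 V < 0.7 V, so it is off. The assumption is consistent.

Only D_B conducts; I_R ≈ 9.3 mA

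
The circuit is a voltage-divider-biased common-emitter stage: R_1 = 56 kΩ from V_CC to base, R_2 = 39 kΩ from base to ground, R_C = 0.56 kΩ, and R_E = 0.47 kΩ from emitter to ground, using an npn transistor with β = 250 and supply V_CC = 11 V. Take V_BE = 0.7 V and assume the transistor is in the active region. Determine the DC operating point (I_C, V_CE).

Thevenize the base divider: V_Th = V_CC·R_2/(R_1+R_2) = 11×39/95 = 4.52 V, R_Th = R_1‖R_2 = 23 kΩ.
Base-emitter loop: V_Th = I_B·R_Th + V_BE + (β+1)I_B·R_E, so I_B = (4.52 − 0.7) / (23 + 251×0.47) = 0.0271 mA.
I_C = β·I_B = 250×0.0271 = 6.77 mA, and I_E = (β+1)I_B = 6.79 mA.
V_CE = V_CC − I_C·R_C − I_E·R_E = 11 − 6.77×0.56 − 6.79×0.47 = 4.02 V.
V_CE = 4.02 V > 0.2 V confirms active-region operation.

I_C ≈ 6.8 mA, V_CE ≈ 4 V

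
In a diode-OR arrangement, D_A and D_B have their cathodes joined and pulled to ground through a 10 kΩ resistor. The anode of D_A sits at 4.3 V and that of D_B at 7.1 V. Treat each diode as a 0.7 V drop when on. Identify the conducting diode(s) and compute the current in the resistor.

Assume both conduct. Then node N would need to be at both 4.3−0.7 = 3.6 V and 7.1−0.7 = 6.4 V, which is impossible.
Assume only D_B conducts: V_N = 7.1 − 0.7 = 6.4 V, so I_R = 6.4/10 = 0.64 mA.
Check D_A: its anode-to-cathode voltage is 4.3 − 6.4 = -2.1 V < 0.7 V, so it is off. The assumption is consistent.

Only D_B conducts; I_R ≈ 0.64 mA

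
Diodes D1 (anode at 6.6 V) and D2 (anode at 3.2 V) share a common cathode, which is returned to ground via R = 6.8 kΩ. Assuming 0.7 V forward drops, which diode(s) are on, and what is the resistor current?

Assume both conduct. Then node N would need to be at both 6.6−0.7 = 5.9 V and 3.2−0.7 = 2.5 V, which is impossible.
Assume only D1 conducts: V_N = 6.6 − 0.7 = 5.9 V, so I_R = 5.9/6.8 = 0.868 mA.
Check D2: its anode-to-cathode voltage is 3.2 − 5.9 = -2.7 V < 0.7 V, so it is off. The assumption is consistent.

Only D1 conducts; I_R ≈ 0.87 mA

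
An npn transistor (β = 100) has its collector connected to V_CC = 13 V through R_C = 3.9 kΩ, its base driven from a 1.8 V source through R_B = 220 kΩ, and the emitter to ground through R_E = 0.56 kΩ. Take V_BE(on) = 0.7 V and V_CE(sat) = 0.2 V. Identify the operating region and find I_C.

active; I_C ≈ 0.4 mA

Assume active. Base-emitter loop: I_B = (V_BB − V_BE)/(R_B + (β+1)R_E) = (1.8 − 0.7)/(220 + 101×0.56) = 0.00398 mA.
I_C = β·I_B = 100×0.00398 = 0.398 mA.
V_CE = V_CC − I_C·R_C − I_E·R_E = 13 − 0.398×3.9 − 0.402×0.56 = 11.2 V > V_CE(sat), so the active-region assumption holds.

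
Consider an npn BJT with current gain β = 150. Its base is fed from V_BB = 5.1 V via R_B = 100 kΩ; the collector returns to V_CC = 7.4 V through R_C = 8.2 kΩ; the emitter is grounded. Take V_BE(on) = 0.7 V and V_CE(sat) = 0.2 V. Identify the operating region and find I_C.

saturation; I_C ≈ 0.88 mA

Assume active: I_B = (5.1 − 0.7)/100 = 0.044 mA, giving I_C = β·I_B = 6.6 mA.
But then V_CE = 7.4 − 6.6×8.2 = -46.7 V < V_CE(sat) = 0.2 V — impossible in the active region.
So the transistor is saturated. With V_CE = 0.2 V, I_C = (V_CC − 0.2)/R_C = 7.2/8.2 = 0.878 mA.
Check: β·I_B = 6.6 mA > I_C = 0.878 mA, confirming saturation.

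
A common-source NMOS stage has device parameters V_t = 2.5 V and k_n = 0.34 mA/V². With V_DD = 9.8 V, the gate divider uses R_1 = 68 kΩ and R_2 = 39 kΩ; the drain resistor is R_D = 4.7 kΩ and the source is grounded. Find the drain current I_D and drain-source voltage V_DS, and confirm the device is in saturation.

I_D ≈ 0.2 mA, V_DS ≈ 8.9 V

V_G = V_DD·R_2/(R_1+R_2) = 9.8×39/107 = 3.57 V. With the source grounded, V_GS = V_G = 3.57 V.
Assume saturation: I_D = (k_n/2)(V_GS − V_t)² = (0.34/2)×(3.57 − 2.5)² = 0.17×1.07² = 0.195 mA.
V_DS = V_DD − I_D·R_D = 9.8 − 0.195×4.7 = 8.88 V.
Saturation requires V_DS ≥ V_GS − V_t = 1.07 V; 8.88 ≥ 1.07 ✓.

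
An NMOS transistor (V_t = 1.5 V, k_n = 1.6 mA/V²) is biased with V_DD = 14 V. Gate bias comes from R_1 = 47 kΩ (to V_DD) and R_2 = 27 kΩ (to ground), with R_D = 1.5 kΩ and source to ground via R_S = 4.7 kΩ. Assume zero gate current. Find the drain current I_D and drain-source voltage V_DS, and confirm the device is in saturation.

V_G = V_DD·R_2/(R_1+R_2) = 14×27/74 = 5.11 V.
Assume saturation: I_D = (k_n/2)(V_GS − V_t)² with V_GS = V_G − I_D·R_S = 5.11 − 4.7·I_D.
Substituting gives 17.7·I_D² − 28.1·I_D + 10.4 = 0, with roots I_D = 0.586 or 1.01 mA.
The root I_D = 1.01 mA gives V_GS = 0.378 V ≤ V_t, so take I_D = 0.586 mA.
Then V_GS = 2.36 V and V_DS = V_DD − I_D(R_D+R_S) = 14 − 0.586×6.2 = 10.4 V.
Saturation requires V_DS ≥ V_GS − V_t = 0.856 V; 10.4 ≥ 0.856 ✓.

I_D ≈ 0.59 mA, V_DS ≈ 10 V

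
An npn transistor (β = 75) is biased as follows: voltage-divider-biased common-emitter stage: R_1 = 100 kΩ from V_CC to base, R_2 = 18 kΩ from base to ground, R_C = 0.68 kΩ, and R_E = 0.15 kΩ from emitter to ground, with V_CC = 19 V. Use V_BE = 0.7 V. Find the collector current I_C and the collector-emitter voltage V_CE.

I_C ≈ 6.2 mA, V_CE ≈ 14 V

Thevenize the base divider: V_Th = V_CC·R_2/(R_1+R_2) = 19×18/118 = 2.9 V, R_Th = R_1‖R_2 = 15.3 kΩ.
Base-emitter loop: V_Th = I_B·R_Th + V_BE + (β+1)I_B·R_E, so I_B = (2.9 − 0.7) / (15.3 + 76×0.15) = 0.0825 mA.
I_C = β·I_B = 75×0.0825 = 6.19 mA, and I_E = (β+1)I_B = 6.27 mA.
V_CE = V_CC − I_C·R_C − I_E·R_E = 19 − 6.19×0.68 − 6.27×0.15 = 13.9 V.
V_CE = 13.9 V > 0.2 V confirms active-region operation.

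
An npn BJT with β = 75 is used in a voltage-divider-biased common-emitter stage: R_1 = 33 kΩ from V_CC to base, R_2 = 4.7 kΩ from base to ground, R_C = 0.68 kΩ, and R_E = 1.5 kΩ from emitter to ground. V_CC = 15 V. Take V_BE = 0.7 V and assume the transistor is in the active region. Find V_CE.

V_CE ≈ 13 V

Thevenize the base divider: V_Th = V_CC·R_2/(R_1+R_2) = 15×4.7/37.7 = 1.87 V, R_Th = R_1‖R_2 = 4.11 kΩ.
Base-emitter loop: V_Th = I_B·R_Th + V_BE + (β+1)I_B·R_E, so I_B = (1.87 − 0.7) / (4.11 + 76×1.5) = 0.00991 mA.
I_C = β·I_B = 75×0.00991 = 0.743 mA, and I_E = (β+1)I_B = 0.753 mA.
V_CE = V_CC − I_C·R_C − I_E·R_E = 15 − 0.743×0.68 − 0.753×1.5 = 13.4 V.
V_CE = 13.4 V > 0.2 V confirms active-region operation.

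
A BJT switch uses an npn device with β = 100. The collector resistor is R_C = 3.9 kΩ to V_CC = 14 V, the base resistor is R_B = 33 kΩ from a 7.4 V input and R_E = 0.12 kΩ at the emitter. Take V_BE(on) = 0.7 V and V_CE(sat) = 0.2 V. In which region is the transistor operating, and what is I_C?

Assume active: I_B = (7.4 − 0.7)/(33 + 101×0.12) = 0.148 mA, I_C = β·I_B = 14.8 mA.
Then V_CE = 14 − 14.8×3.9 − 15×0.12 = -45.7 V < 0.2 V — the active assumption fails.
Re-solve with V_CE = 0.2 V. KCL at the emitter: V_E/R_E = (V_BB−0.7−V_E)/R_B + (V_CC−0.2−V_E)/R_C, giving V_E = 0.434 V.
I_C = (V_CC − 0.2 − V_E)/R_C = (13.8 − 0.434)/3.9 = 3.43 mA.
Check: I_B = (6.7 − 0.434)/33 = 0.19 mA, and β·I_B = 19 mA > I_C, confirming saturation.

saturation; I_C ≈ 3.4 mA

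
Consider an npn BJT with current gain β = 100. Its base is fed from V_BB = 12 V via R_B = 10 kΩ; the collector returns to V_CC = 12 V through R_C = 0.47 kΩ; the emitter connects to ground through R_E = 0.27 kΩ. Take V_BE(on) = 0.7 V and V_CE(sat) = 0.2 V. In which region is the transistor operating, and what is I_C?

Assume active: I_B = (12 − 0.7)/(10 + 101×0.27) = 0.303 mA, I_C = β·I_B = 30.3 mA.
Then V_CE = 12 − 30.3×0.47 − 30.6×0.27 = -10.5 V < 0.2 V — the active assumption fails.
Re-solve with V_CE = 0.2 V. KCL at the emitter: V_E/R_E = (V_BB−0.7−V_E)/R_B + (V_CC−0.2−V_E)/R_C, giving V_E = 4.42 V.
I_C = (V_CC − 0.2 − V_E)/R_C = (11.8 − 4.42)/0.47 = 15.7 mA.
Check: I_B = (11.3 − 4.42)/10 = 0.688 mA, and β·I_B = 68.8 mA > I_C, confirming saturation.

saturation; I_C ≈ 16 mA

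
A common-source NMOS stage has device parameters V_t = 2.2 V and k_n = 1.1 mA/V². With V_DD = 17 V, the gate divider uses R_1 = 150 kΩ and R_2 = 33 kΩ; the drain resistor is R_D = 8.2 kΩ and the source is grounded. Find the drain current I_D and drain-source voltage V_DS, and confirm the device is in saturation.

I_D ≈ 0.41 mA, V_DS ≈ 14 V

V_G = V_DD·R_2/(R_1+R_2) = 17×33/183 = 3.07 V. With the source grounded, V_GS = V_G = 3.07 V.
Assume saturation: I_D = (k_n/2)(V_GS − V_t)² = (1.1/2)×(3.07 − 2.2)² = 0.55×0.866² = 0.412 mA.
V_DS = V_DD − I_D·R_D = 17 − 0.412×8.2 = 13.6 V.
Saturation requires V_DS ≥ V_GS − V_t = 0.866 V; 13.6 ≥ 0.866 ✓.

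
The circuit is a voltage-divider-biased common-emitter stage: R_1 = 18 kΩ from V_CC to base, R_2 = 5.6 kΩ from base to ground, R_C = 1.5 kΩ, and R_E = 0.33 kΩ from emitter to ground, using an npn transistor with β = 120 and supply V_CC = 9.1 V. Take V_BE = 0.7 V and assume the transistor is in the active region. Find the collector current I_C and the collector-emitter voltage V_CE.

Thevenize the base divider: V_Th = V_CC·R_2/(R_1+R_2) = 9.1×5.6/23.6 = 2.16 V, R_Th = R_1‖R_2 = 4.27 kΩ.
Base-emitter loop: V_Th = I_B·R_Th + V_BE + (β+1)I_B·R_E, so I_B = (2.16 − 0.7) / (4.27 + 121×0.33) = 0.033 mA.
I_C = β·I_B = 120×0.033 = 3.96 mA, and I_E = (β+1)I_B = 3.99 mA.
V_CE = V_CC − I_C·R_C − I_E·R_E = 9.1 − 3.96×1.5 − 3.99×0.33 = 1.84 V.
V_CE = 1.84 V > 0.2 V confirms active-region operation.

I_C ≈ 4 mA, V_CE ≈ 1.8 V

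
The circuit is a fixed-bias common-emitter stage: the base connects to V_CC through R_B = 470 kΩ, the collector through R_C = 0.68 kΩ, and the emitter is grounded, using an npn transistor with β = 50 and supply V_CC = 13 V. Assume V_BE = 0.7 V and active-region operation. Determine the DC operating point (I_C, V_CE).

Base loop: V_CC = I_B·R_B + V_BE, so I_B = (13 − 0.7)/470 kΩ = 0.0262 mA.
In the active region I_C = β·I_B = 50 × 0.0262 = 1.31 mA.
Collector loop: V_CE = V_CC − I_C·R_C = 13 − 1.31×0.68 = 12.1 V.
Since V_CE = 12.1 V > V_CE(sat) ≈ 0.2 V, the transistor is in the active region as assumed.

I_C ≈ 1.3 mA, V_CE ≈ 12 V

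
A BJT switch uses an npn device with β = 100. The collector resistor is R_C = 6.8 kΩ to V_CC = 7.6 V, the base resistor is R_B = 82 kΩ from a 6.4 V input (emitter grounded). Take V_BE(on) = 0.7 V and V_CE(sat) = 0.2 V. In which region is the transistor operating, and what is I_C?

Assume active: I_B = (6.4 − 0.7)/82 = 0.0695 mA, giving I_C = β·I_B = 6.95 mA.
But then V_CE = 7.6 − 6.95×6.8 = -39.7 V < V_CE(sat) = 0.2 V — impossible in the active region.
So the transistor is saturated. With V_CE = 0.2 V, I_C = (V_CC − 0.2)/R_C = 7.4/6.8 = 1.09 mA.
Check: β·I_B = 6.95 mA > I_C = 1.09 mA, confirming saturation.

saturation; I_C ≈ 1.1 mA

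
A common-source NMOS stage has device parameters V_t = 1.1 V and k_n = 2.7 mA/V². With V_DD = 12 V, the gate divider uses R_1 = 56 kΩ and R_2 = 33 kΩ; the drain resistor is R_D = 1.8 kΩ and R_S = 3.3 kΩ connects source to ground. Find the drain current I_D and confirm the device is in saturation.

V_G = V_DD·R_2/(R_1+R_2) = 12×33/89 = 4.45 V.
Assume saturation: I_D = (k_n/2)(V_GS − V_t)² with V_GS = V_G − I_D·R_S = 4.45 − 3.3·I_D.
Substituting gives 14.7·I_D² − 30.8·I_D + 15.1 = 0, with roots I_D = 0.784 or 1.31 mA.
The root I_D = 1.31 mA gives V_GS = 0.113 V ≤ V_t, so take I_D = 0.784 mA.
Then V_GS = 1.86 V and V_DS = V_DD − I_D(R_D+R_S) = 12 − 0.784×5.1 = 8 V.
Saturation requires V_DS ≥ V_GS − V_t = 0.762 V; 8 ≥ 0.762 ✓.

I_D ≈ 0.78 mA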